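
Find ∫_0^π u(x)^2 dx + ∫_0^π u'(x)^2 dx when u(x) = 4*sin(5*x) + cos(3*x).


||u||_{H^1(0,π)}^2 = 213*π

u'(x) = -3*sin(3*x) + 20*cos(5*x).
Expand u² and (u')² and integrate term by term on (0, π), using: for integers n ≥ 1, ∫_0^π sin²(nx) dx = ∫_0^π cos²(nx) dx = π/2; for n ≠ n', ∫_0^π sin(nx)sin(n'x) dx = ∫_0^π cos(nx)cos(n'x) dx = 0; and by product-to-sum, ∫_0^π sin(nx)cos(n'x) dx = ½∫_0^π [sin((n+n')x) + sin((n−n')x)] dx, which is 0 when n+n' is even and 2n/(n²−n'²) when n+n' is odd (it need not vanish on (0, π)).
  u² squared terms: (4)²·∫sin(5x)² dx = 16·π/2 = 8*π;  (1)²·∫cos(3x)² dx = 1·π/2 = π/2.
  u² cross terms: 2·(4)·(1)·∫sin(5x)·cos(3x) dx = 8·(0) = 0.
  So ∫_0^π u² dx = 8*π + π/2 + 0 = 17*π/2.
  (u')² squared terms: (-3)²·∫sin(3x)² dx = 9·π/2 = 9*π/2;  (20)²·∫cos(5x)² dx = 400·π/2 = 200*π.
  (u')² cross terms: 2·(-3)·(20)·∫sin(3x)·cos(5x) dx = -120·(0) = 0.
  So ∫_0^π (u')² dx = 9*π/2 + 200*π + 0 = 409*π/2.
||u||_{H^1}^2 = (17*π/2) + (409*π/2) = 213*π.


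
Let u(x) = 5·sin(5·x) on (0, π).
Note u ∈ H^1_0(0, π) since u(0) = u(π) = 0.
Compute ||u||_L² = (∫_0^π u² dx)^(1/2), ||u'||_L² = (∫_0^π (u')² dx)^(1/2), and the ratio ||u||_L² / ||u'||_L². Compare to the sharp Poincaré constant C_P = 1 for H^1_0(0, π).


||u||_L² / ||u'||_L² = 1/5 < C_P = 1.

u(x) = 5·sin(5·x), so u'(x) = 25*cos(5*x).
Writing u(x) = A·sin(kπx/L) with A = 5 and k = 5, use ∫_0^L sin²(kπx/L) dx = L/2 and ∫_0^L cos²(kπx/L) dx = L/2.
u² = 25·sin²(5·x) and (u')² = 625·cos²(5·x), and each of sin², cos² integrates to L/2 = π/2 over (0, π).
∫_0^π u² dx = 25*π/2, so ||u||_L² = 5*sqrt(2)*sqrt(π)/2.
∫_0^π (u')² dx = 625*π/2, so ||u'||_L² = 25*sqrt(2)*sqrt(π)/2.
Ratio ||u||_L² / ||u'||_L² = 1/5.
Sharp Poincaré constant on H^1_0(0, π) is C_P = L/π = 1, achieved by sin(x).
This is the k = 5 harmonic; the ratio L/(kπ) is strictly less than C_P = L/π, consistent with the sharp inequality ||u||_L² ≤ C_P ||u'||_L².


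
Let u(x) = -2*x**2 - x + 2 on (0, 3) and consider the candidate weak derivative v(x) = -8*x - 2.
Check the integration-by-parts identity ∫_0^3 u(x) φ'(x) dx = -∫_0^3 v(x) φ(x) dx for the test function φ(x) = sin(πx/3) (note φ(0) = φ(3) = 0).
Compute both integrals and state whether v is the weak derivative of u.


LHS = 42/π, RHS = 84/π. No, v is not the weak derivative of u.

u(x) = -2*x**2 - x + 2, classical derivative u'(x) = -4*x - 1.
φ(x) = sin(πx/3), so φ'(x) = π*cos(π*x/3)/3.
Note φ(0) = φ(3) = 0, so the boundary term u·φ vanishes.
LHS = ∫_0^3 u(x) φ'(x) dx = ∫_0^3 (-2*π*x^2*cos(π*x/3)/3 - π*x*cos(π*x/3)/3 + 2*π*cos(π*x/3)/3) dx. Term by term:
  ∫_0^3 2*π*cos(π*x/3)/3 dx = 0;  ∫_0^3 -2*π*x^2*cos(π*x/3)/3 dx = 36/π;  ∫_0^3 -π*x*cos(π*x/3)/3 dx = 6/π.
Sum: 0 + 36/π + 6/π = 42/π.
So LHS = 42/π.
∫_0^3 v(x) φ(x) dx = ∫_0^3 (-8*x*sin(π*x/3) - 2*sin(π*x/3)) dx. Term by term:
  ∫_0^3 -2*sin(π*x/3) dx = -12/π;  ∫_0^3 -8*x*sin(π*x/3) dx = -72/π.
Sum: -12/π − 72/π = -84/π.
So RHS = -∫_0^3 v(x) φ(x) dx = 84/π.
LHS − RHS = -42/π ≠ 0, so the identity fails.
(For a valid weak derivative the identity must hold for EVERY test function, in particular this one. The failure shows v is NOT the weak derivative of u.)
Correct weak derivative would be u'(x) = -4*x - 1.


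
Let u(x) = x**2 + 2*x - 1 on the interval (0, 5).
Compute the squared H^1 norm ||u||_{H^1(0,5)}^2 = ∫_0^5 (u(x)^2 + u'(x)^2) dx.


||u||_{H^1}^2 = 1575

The H^1 norm (squared) on an interval (0, L) is
  ||u||_{H^1}^2 = ∫_0^L u(x)^2 dx + ∫_0^L u'(x)^2 dx.
Compute u'(x) = 2*x + 2.
Then u(x)^2 = x**4 + 4*x**3 + 2*x**2 - 4*x + 1 and u'(x)^2 = 4*x**2 + 8*x + 4.
Integrate each monomial from 0 to 5 using ∫_0^5 c·x^n dx = c·5^(n+1)/(n+1):
  ∫_0^5 u(x)^2 dx = ∫_0^5 (x^4 + 4*x^3 + 2*x^2 - 4*x + 1) dx. Term by term:
    ∫_0^5 x^4 dx = 625;  ∫_0^5 4*x^3 dx = 625;  ∫_0^5 2*x^2 dx = 250/3;
    ∫_0^5 -4*x dx = -50;  ∫_0^5 1 dx = 5.
  Sum: 625 + 625 + 250/3 − 50 + 5 = 3865/3.
  ∫_0^5 u'(x)^2 dx = ∫_0^5 (4*x^2 + 8*x + 4) dx. Term by term:
    ∫_0^5 4*x^2 dx = 500/3;  ∫_0^5 8*x dx = 100;  ∫_0^5 4 dx = 20.
  Sum: 500/3 + 100 + 20 = 860/3.
Adding: ||u||_{H^1}^2 = 3865/3 + 860/3 = 1575.


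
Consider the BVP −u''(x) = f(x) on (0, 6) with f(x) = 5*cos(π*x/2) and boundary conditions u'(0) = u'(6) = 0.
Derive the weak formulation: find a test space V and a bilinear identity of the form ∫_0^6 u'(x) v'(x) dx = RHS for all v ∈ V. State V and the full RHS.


V = H^1(0, 6) (no boundary constraint on v; u is determined up to an additive constant); weak form: ∫_0^6 u'v' dx = ∫_0^6 (5*cos(π*x/2)) v dx for all v ∈ V.

Multiply both sides by a test function v and integrate from 0 to 6:
  ∫_0^6 −u''(x) v(x) dx = ∫_0^6 f(x) v(x) dx.
Integrate the LHS by parts once:
  ∫_0^6 −u'' v dx = −[u'(x) v(x)]_0^6 + ∫_0^6 u'(x) v'(x) dx.
Thus ∫_0^6 u'(x) v'(x) dx = ∫_0^6 f(x) v(x) dx + [u'(x) v(x)]_0^6.
Choose V so that boundary terms are either known or forced to vanish.
u has homogeneous Neumann: u'(0) = u'(6) = 0. So [u' v]_0^6 = 0·v(6) − 0·v(0) = 0 for any v; take V = H^1(0, 6).
Weak formulation: find u (satisfying any essential BC) such that ∫_0^6 u'(x) v'(x) dx = ∫_0^6 f v dx for all v ∈ V (homogeneous Neumann, so boundary terms vanish).
Substituting f(x) = 5*cos(π*x/2), the right-hand side is ∫_0^6 (5*cos(π*x/2)) v dx.
Compatibility check (pure Neumann): taking v ≡ 1 ∈ V gives 0 = ∫_0^6 f dx + (0) − (0), i.e. ∫_0^6 f dx must equal u'(0) − u'(6) = 0. Indeed ∫_0^6 (5*cos(π*x/2)) dx = 0, so the data are compatible. The solution is then unique only up to an additive constant (fix it e.g. by requiring ∫_0^6 u dx = 0).


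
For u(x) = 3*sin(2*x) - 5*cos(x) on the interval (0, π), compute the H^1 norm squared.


||u||_{H^1(0,π)}^2 = -80 + 95*π/2

u'(x) = 5*sin(x) + 6*cos(2*x).
Expand u² and (u')² and integrate term by term on (0, π), using: for integers n ≥ 1, ∫_0^π sin²(nx) dx = ∫_0^π cos²(nx) dx = π/2; for n ≠ n', ∫_0^π sin(nx)sin(n'x) dx = ∫_0^π cos(nx)cos(n'x) dx = 0; and by product-to-sum, ∫_0^π sin(nx)cos(n'x) dx = ½∫_0^π [sin((n+n')x) + sin((n−n')x)] dx, which is 0 when n+n' is even and 2n/(n²−n'²) when n+n' is odd (it need not vanish on (0, π)).
  u² squared terms: (-5)²·∫cos(x)² dx = 25·π/2 = 25*π/2;  (3)²·∫sin(2x)² dx = 9·π/2 = 9*π/2.
  u² cross terms: 2·(-5)·(3)·∫cos(x)·sin(2x) dx = -30·(4/3) = -40.
  So ∫_0^π u² dx = 25*π/2 + 9*π/2 − 40 = -40 + 17*π.
  (u')² squared terms: (5)²·∫sin(x)² dx = 25·π/2 = 25*π/2;  (6)²·∫cos(2x)² dx = 36·π/2 = 18*π.
  (u')² cross terms: 2·(5)·(6)·∫sin(x)·cos(2x) dx = 60·(-2/3) = -40.
  So ∫_0^π (u')² dx = 25*π/2 + 18*π − 40 = -40 + 61*π/2.
||u||_{H^1}^2 = (-40 + 17*π) + (-40 + 61*π/2) = -80 + 95*π/2.


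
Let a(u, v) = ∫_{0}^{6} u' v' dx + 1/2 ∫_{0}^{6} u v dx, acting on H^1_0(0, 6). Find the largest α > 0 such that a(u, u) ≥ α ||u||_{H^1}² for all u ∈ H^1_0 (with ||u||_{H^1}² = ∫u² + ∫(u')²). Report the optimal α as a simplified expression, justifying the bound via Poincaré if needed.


α = (π^2 + 18)/(π^2 + 36)

Coercivity of a(·,·) on H^1_0(0, 6) means a(u, u) ≥ α ||u||_{H^1}² for every u ∈ H^1_0.
The interval has length L = 6, and Poincaré/coercivity depend only on L. Here a(u, u) = ∫(u')² + (1/2)·∫u².
Here 0 < c = 1/2 < 1. The condition a(u,u) ≥ α||u||_{H^1}² reads (1−α)∫(u')² ≥ (α−c)∫u². Any admissible α is ≤ 1 (rapidly oscillating u have ∫u²/∫(u')² → 0), and α = 1 would force 0 ≥ (1−c)∫u², impossible since c < 1; so 1−α > 0. By the sharp Poincaré inequality on H^1_0 of an interval of length L, ∫(u')² ≥ (π/L)²∫u² with equality for the first sine mode sin(π(x−x₀)/L) (x₀ the left endpoint), so the inequality holds for all u iff (1−α)(π/L)² ≥ α − c, i.e. α ≤ ((π/L)² + c)/((π/L)² + 1) = (1 + c(L/π)²)/(1 + (L/π)²). With (π/L)² = π^2/36 and c = 1/2, the largest admissible constant is α = ((π/L)² + c)/((π/L)² + 1).
Simplifying, α = (π^2 + 18)/(π^2 + 36).


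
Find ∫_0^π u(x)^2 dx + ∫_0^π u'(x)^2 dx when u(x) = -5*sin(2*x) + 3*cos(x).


||u||_{H^1(0,π)}^2 = -80 + 143*π/2

u'(x) = -3*sin(x) - 10*cos(2*x).
Expand u² and (u')² and integrate term by term on (0, π), using: for integers n ≥ 1, ∫_0^π sin²(nx) dx = ∫_0^π cos²(nx) dx = π/2; for n ≠ n', ∫_0^π sin(nx)sin(n'x) dx = ∫_0^π cos(nx)cos(n'x) dx = 0; and by product-to-sum, ∫_0^π sin(nx)cos(n'x) dx = ½∫_0^π [sin((n+n')x) + sin((n−n')x)] dx, which is 0 when n+n' is even and 2n/(n²−n'²) when n+n' is odd (it need not vanish on (0, π)).
  u² squared terms: (-5)²·∫sin(2x)² dx = 25·π/2 = 25*π/2;  (3)²·∫cos(x)² dx = 9·π/2 = 9*π/2.
  u² cross terms: 2·(-5)·(3)·∫sin(2x)·cos(x) dx = -30·(4/3) = -40.
  So ∫_0^π u² dx = 25*π/2 + 9*π/2 − 40 = -40 + 17*π.
  (u')² squared terms: (-10)²·∫cos(2x)² dx = 100·π/2 = 50*π;  (-3)²·∫sin(x)² dx = 9·π/2 = 9*π/2.
  (u')² cross terms: 2·(-10)·(-3)·∫cos(2x)·sin(x) dx = 60·(-2/3) = -40.
  So ∫_0^π (u')² dx = 50*π + 9*π/2 − 40 = -40 + 109*π/2.
||u||_{H^1}^2 = (-40 + 17*π) + (-40 + 109*π/2) = -80 + 143*π/2.


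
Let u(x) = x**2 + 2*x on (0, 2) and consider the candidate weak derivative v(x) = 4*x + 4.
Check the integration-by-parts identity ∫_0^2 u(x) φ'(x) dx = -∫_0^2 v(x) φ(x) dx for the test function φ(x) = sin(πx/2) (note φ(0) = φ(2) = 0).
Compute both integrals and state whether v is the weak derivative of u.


LHS = -16/π, RHS = -32/π. No, v is not the weak derivative of u.

u(x) = x**2 + 2*x, classical derivative u'(x) = 2*x + 2.
φ(x) = sin(πx/2), so φ'(x) = π*cos(π*x/2)/2.
Note φ(0) = φ(2) = 0, so the boundary term u·φ vanishes.
LHS = ∫_0^2 u(x) φ'(x) dx = ∫_0^2 (π*x^2*cos(π*x/2)/2 + π*x*cos(π*x/2)) dx. Term by term:
  ∫_0^2 π*x*cos(π*x/2) dx = -8/π;  ∫_0^2 π*x^2*cos(π*x/2)/2 dx = -8/π.
Sum: -8/π − 8/π = -16/π.
So LHS = -16/π.
∫_0^2 v(x) φ(x) dx = ∫_0^2 (4*x*sin(π*x/2) + 4*sin(π*x/2)) dx. Term by term:
  ∫_0^2 4*sin(π*x/2) dx = 16/π;  ∫_0^2 4*x*sin(π*x/2) dx = 16/π.
Sum: 16/π + 16/π = 32/π.
So RHS = -∫_0^2 v(x) φ(x) dx = -32/π.
LHS − RHS = 16/π ≠ 0, so the identity fails.
(For a valid weak derivative the identity must hold for EVERY test function, in particular this one. The failure shows v is NOT the weak derivative of u.)
Correct weak derivative would be u'(x) = 2*x + 2.


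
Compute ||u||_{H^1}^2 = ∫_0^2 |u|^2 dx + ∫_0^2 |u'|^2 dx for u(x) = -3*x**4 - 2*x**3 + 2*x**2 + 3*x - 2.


||u||_{H^1}^2 = 135886/35

The H^1 norm (squared) on an interval (0, L) is
  ||u||_{H^1}^2 = ∫_0^L u(x)^2 dx + ∫_0^L u'(x)^2 dx.
Compute u'(x) = -12*x**3 - 6*x**2 + 4*x + 3.
Then u(x)^2 = 9*x**8 + 12*x**7 - 8*x**6 - 26*x**5 + 4*x**4 + 20*x**3 + x**2 - 12*x + 4 and u'(x)^2 = 144*x**6 + 144*x**5 - 60*x**4 - 120*x**3 - 20*x**2 + 24*x + 9.
Integrate each monomial from 0 to 2 using ∫_0^2 c·x^n dx = c·2^(n+1)/(n+1):
  ∫_0^2 u(x)^2 dx = ∫_0^2 (9*x^8 + 12*x^7 - 8*x^6 - 26*x^5 + 4*x^4 + 20*x^3 + x^2 - 12*x + 4) dx. Term by term:
    ∫_0^2 9*x^8 dx = 512;  ∫_0^2 12*x^7 dx = 384;  ∫_0^2 -8*x^6 dx = -1024/7;
    ∫_0^2 -26*x^5 dx = -832/3;  ∫_0^2 4*x^4 dx = 128/5;  ∫_0^2 20*x^3 dx = 80;
    ∫_0^2 x^2 dx = 8/3;  ∫_0^2 -12*x dx = -24;  ∫_0^2 4 dx = 8.
  Sum: 512 + 384 − 1024/7 − 832/3 + 128/5 + 80 + 8/3 − 24 + 8 = 59288/105.
  ∫_0^2 u'(x)^2 dx = ∫_0^2 (144*x^6 + 144*x^5 - 60*x^4 - 120*x^3 - 20*x^2 + 24*x + 9) dx. Term by term:
    ∫_0^2 144*x^6 dx = 18432/7;  ∫_0^2 144*x^5 dx = 1536;  ∫_0^2 -60*x^4 dx = -384;
    ∫_0^2 -120*x^3 dx = -480;  ∫_0^2 -20*x^2 dx = -160/3;  ∫_0^2 24*x dx = 48;
    ∫_0^2 9 dx = 18.
  Sum: 18432/7 + 1536 − 384 − 480 − 160/3 + 48 + 18 = 69674/21.
Adding: ||u||_{H^1}^2 = 59288/105 + 69674/21 = 135886/35.


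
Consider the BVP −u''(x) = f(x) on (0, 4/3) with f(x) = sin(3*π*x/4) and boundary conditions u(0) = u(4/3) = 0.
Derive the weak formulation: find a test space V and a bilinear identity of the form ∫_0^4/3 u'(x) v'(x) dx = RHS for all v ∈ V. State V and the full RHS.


V = H^1_0(0, 4/3) (so v(0) = v(4/3) = 0); weak form: ∫_0^4/3 u'v' dx = ∫_0^4/3 (sin(3*π*x/4)) v dx for all v ∈ V.

Multiply both sides by a test function v and integrate from 0 to 4/3:
  ∫_0^4/3 −u''(x) v(x) dx = ∫_0^4/3 f(x) v(x) dx.
Integrate the LHS by parts once:
  ∫_0^4/3 −u'' v dx = −[u'(x) v(x)]_0^4/3 + ∫_0^4/3 u'(x) v'(x) dx.
Thus ∫_0^4/3 u'(x) v'(x) dx = ∫_0^4/3 f(x) v(x) dx + [u'(x) v(x)]_0^4/3.
Choose V so that boundary terms are either known or forced to vanish.
u is Dirichlet: u(0) = u(4/3) = 0. Let V = H^1_0(0, 4/3); then v(0) = v(4/3) = 0, and [u' v]_0^4/3 = 0.
Weak formulation: find u (satisfying any essential BC) such that ∫_0^4/3 u'(x) v'(x) dx = ∫_0^4/3 f v dx for all v ∈ V.
Substituting f(x) = sin(3*π*x/4), the right-hand side is ∫_0^4/3 (sin(3*π*x/4)) v dx.


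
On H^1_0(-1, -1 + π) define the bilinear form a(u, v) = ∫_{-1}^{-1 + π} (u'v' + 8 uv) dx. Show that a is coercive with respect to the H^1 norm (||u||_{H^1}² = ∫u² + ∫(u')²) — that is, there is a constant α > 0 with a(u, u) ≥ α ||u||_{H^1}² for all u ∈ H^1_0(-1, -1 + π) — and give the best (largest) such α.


α = 1

Coercivity of a(·,·) on H^1_0(-1, -1 + π) means a(u, u) ≥ α ||u||_{H^1}² for every u ∈ H^1_0.
The interval has length L = π, and Poincaré/coercivity depend only on L. Here a(u, u) = ∫(u')² + (8)·∫u².
Here c = 8 ≥ 1, so a(u,u) = ∫(u')² + c∫u² ≥ ∫(u')² + ∫u² = ||u||_{H^1}², i.e. α = 1 works. No larger α is possible: a(u,u) ≥ α||u||_{H^1}² means (1−α)∫(u')² ≥ (α−c)∫u², and for the modes u_n = sin(nπ(x−x₀)/L) (x₀ the left endpoint) one has ∫u_n²/∫(u_n')² = (L/(nπ))² → 0, so a(u_n,u_n)/||u_n||_{H^1}² → 1. Hence the optimal constant is α = 1.
Therefore α = 1.


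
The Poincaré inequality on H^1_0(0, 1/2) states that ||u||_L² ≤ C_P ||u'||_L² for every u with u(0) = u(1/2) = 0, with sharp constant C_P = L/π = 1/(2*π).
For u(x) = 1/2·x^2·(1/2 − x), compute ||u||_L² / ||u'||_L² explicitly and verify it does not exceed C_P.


||u||_L² / ||u'||_L² = sqrt(14)/28 < C_P = 1/(2*π).

u(x) = 1/2·x^2·(1/2 − x), so u'(x) = x*(1 - 3*x)/2.
u(x) = 1/2·x^2·(1/2 − x) vanishes at x = 0 and x = 1/2, so u ∈ H^1_0(0, 1/2). Differentiate via the product rule and integrate the resulting polynomials term by term.
  ∫_0^1/2 u² dx = ∫_0^1/2 (x^6/4 - x^5/4 + x^4/16) dx. Term by term:
    ∫_0^1/2 x^6/4 dx = 1/3584;  ∫_0^1/2 -x^5/4 dx = -1/1536;  ∫_0^1/2 x^4/16 dx = 1/2560.
  Sum: 1/3584 − 1/1536 + 1/2560 = 1/53760.
  ∫_0^1/2 (u')² dx = ∫_0^1/2 (9*x^4/4 - 3*x^3/2 + x^2/4) dx. Term by term:
    ∫_0^1/2 9*x^4/4 dx = 9/640;  ∫_0^1/2 -3*x^3/2 dx = -3/128;  ∫_0^1/2 x^2/4 dx = 1/96.
  Sum: 9/640 − 3/128 + 1/96 = 1/960.
∫_0^1/2 u² dx = 1/53760, so ||u||_L² = sqrt(210)/3360.
∫_0^1/2 (u')² dx = 1/960, so ||u'||_L² = sqrt(15)/120.
Ratio ||u||_L² / ||u'||_L² = sqrt(14)/28.
Sharp Poincaré constant on H^1_0(0, 1/2) is C_P = L/π = 1/(2*π), achieved by sin(2*π·x).
A polynomial bump cannot attain the sharp Poincaré constant (only the first sine eigenfunction does), so the ratio is strictly less than C_P, consistent with ||u||_L² ≤ C_P ||u'||_L².


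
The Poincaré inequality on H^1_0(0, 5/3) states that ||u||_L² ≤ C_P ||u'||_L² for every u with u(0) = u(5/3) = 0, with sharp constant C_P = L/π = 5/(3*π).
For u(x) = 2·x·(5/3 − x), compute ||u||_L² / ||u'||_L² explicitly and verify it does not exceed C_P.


||u||_L² / ||u'||_L² = sqrt(10)/6 < C_P = 5/(3*π).

u(x) = 2·x·(5/3 − x), so u'(x) = 10/3 - 4*x.
u(x) = 2·x·(5/3 − x) vanishes at x = 0 and x = 5/3, so u ∈ H^1_0(0, 5/3). Differentiate via the product rule and integrate the resulting polynomials term by term.
  ∫_0^5/3 u² dx = ∫_0^5/3 (4*x^4 - 40*x^3/3 + 100*x^2/9) dx. Term by term:
    ∫_0^5/3 4*x^4 dx = 2500/243;  ∫_0^5/3 -40*x^3/3 dx = -6250/243;  ∫_0^5/3 100*x^2/9 dx = 12500/729.
  Sum: 2500/243 − 6250/243 + 12500/729 = 1250/729.
  ∫_0^5/3 (u')² dx = ∫_0^5/3 (16*x^2 - 80*x/3 + 100/9) dx. Term by term:
    ∫_0^5/3 16*x^2 dx = 2000/81;  ∫_0^5/3 -80*x/3 dx = -1000/27;  ∫_0^5/3 100/9 dx = 500/27.
  Sum: 2000/81 − 1000/27 + 500/27 = 500/81.
∫_0^5/3 u² dx = 1250/729, so ||u||_L² = 25*sqrt(2)/27.
∫_0^5/3 (u')² dx = 500/81, so ||u'||_L² = 10*sqrt(5)/9.
Ratio ||u||_L² / ||u'||_L² = sqrt(10)/6.
Sharp Poincaré constant on H^1_0(0, 5/3) is C_P = L/π = 5/(3*π), achieved by sin(3*π/5·x).
A polynomial bump cannot attain the sharp Poincaré constant (only the first sine eigenfunction does), so the ratio is strictly less than C_P, consistent with ||u||_L² ≤ C_P ||u'||_L².


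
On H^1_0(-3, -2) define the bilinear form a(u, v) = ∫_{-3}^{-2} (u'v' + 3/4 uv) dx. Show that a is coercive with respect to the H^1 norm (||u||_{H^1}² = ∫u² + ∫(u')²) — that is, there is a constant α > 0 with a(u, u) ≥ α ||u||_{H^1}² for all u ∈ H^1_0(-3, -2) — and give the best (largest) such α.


α = (3/4 + π^2)/(1 + π^2)

Coercivity of a(·,·) on H^1_0(-3, -2) means a(u, u) ≥ α ||u||_{H^1}² for every u ∈ H^1_0.
The interval has length L = 1, and Poincaré/coercivity depend only on L. Here a(u, u) = ∫(u')² + (3/4)·∫u².
Here 0 < c = 3/4 < 1. The condition a(u,u) ≥ α||u||_{H^1}² reads (1−α)∫(u')² ≥ (α−c)∫u². Any admissible α is ≤ 1 (rapidly oscillating u have ∫u²/∫(u')² → 0), and α = 1 would force 0 ≥ (1−c)∫u², impossible since c < 1; so 1−α > 0. By the sharp Poincaré inequality on H^1_0 of an interval of length L, ∫(u')² ≥ (π/L)²∫u² with equality for the first sine mode sin(π(x−x₀)/L) (x₀ the left endpoint), so the inequality holds for all u iff (1−α)(π/L)² ≥ α − c, i.e. α ≤ ((π/L)² + c)/((π/L)² + 1) = (1 + c(L/π)²)/(1 + (L/π)²). With (π/L)² = π^2 and c = 3/4, the largest admissible constant is α = ((π/L)² + c)/((π/L)² + 1).
Simplifying, α = (3/4 + π^2)/(1 + π^2).


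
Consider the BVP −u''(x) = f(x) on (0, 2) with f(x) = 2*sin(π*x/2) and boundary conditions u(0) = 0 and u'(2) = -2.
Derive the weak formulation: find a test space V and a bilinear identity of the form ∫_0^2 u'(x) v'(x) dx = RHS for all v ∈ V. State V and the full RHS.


V = {v ∈ H^1(0, 2) : v(0) = 0} (test functions vanish at x = 0 where u is specified); weak form: ∫_0^2 u'v' dx = ∫_0^2 (2*sin(π*x/2)) v dx − 2·v(2) for all v ∈ V.

Multiply both sides by a test function v and integrate from 0 to 2:
  ∫_0^2 −u''(x) v(x) dx = ∫_0^2 f(x) v(x) dx.
Integrate the LHS by parts once:
  ∫_0^2 −u'' v dx = −[u'(x) v(x)]_0^2 + ∫_0^2 u'(x) v'(x) dx.
Thus ∫_0^2 u'(x) v'(x) dx = ∫_0^2 f(x) v(x) dx + [u'(x) v(x)]_0^2.
Choose V so that boundary terms are either known or forced to vanish.
Mixed BC: u(0) = 0 (Dirichlet) and u'(2) = -2 (Neumann). Define V = {v ∈ H^1(0, 2) : v(0) = 0}. Then [u' v]_0^2 = u'(2)·v(2) − u'(0)·0 = − 2·v(2).
Weak formulation: find u (satisfying any essential BC) such that ∫_0^2 u'(x) v'(x) dx = ∫_0^2 f v dx − 2·v(2) for all v ∈ V (Dirichlet at 0 absorbed into V; Neumann datum at x = 2 contributes the boundary term).
Substituting f(x) = 2*sin(π*x/2), the right-hand side is ∫_0^2 (2*sin(π*x/2)) v dx − 2·v(2).


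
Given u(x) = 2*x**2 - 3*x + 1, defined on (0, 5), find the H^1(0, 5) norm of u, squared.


||u||_{H^1}^2 = 4525/3

The H^1 norm (squared) on an interval (0, L) is
  ||u||_{H^1}^2 = ∫_0^L u(x)^2 dx + ∫_0^L u'(x)^2 dx.
Compute u'(x) = 4*x - 3.
Then u(x)^2 = 4*x**4 - 12*x**3 + 13*x**2 - 6*x + 1 and u'(x)^2 = 16*x**2 - 24*x + 9.
Integrate each monomial from 0 to 5 using ∫_0^5 c·x^n dx = c·5^(n+1)/(n+1):
  ∫_0^5 u(x)^2 dx = ∫_0^5 (4*x^4 - 12*x^3 + 13*x^2 - 6*x + 1) dx. Term by term:
    ∫_0^5 4*x^4 dx = 2500;  ∫_0^5 -12*x^3 dx = -1875;  ∫_0^5 13*x^2 dx = 1625/3;
    ∫_0^5 -6*x dx = -75;  ∫_0^5 1 dx = 5.
  Sum: 2500 − 1875 + 1625/3 − 75 + 5 = 3290/3.
  ∫_0^5 u'(x)^2 dx = ∫_0^5 (16*x^2 - 24*x + 9) dx. Term by term:
    ∫_0^5 16*x^2 dx = 2000/3;  ∫_0^5 -24*x dx = -300;  ∫_0^5 9 dx = 45.
  Sum: 2000/3 − 300 + 45 = 1235/3.
Adding: ||u||_{H^1}^2 = 3290/3 + 1235/3 = 4525/3.


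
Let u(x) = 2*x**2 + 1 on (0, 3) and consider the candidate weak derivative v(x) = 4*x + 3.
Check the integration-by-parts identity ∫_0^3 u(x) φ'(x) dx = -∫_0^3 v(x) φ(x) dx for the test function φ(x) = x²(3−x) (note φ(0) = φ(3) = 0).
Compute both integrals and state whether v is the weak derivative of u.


LHS = -243/5, RHS = -1377/20. No, v is not the weak derivative of u.

u(x) = 2*x**2 + 1, classical derivative u'(x) = 4*x.
φ(x) = x²(3−x), so φ'(x) = 3*x*(2 - x).
Note φ(0) = φ(3) = 0, so the boundary term u·φ vanishes.
LHS = ∫_0^3 u(x) φ'(x) dx = ∫_0^3 (-6*x^4 + 12*x^3 - 3*x^2 + 6*x) dx. Term by term:
  ∫_0^3 -6*x^4 dx = -1458/5;  ∫_0^3 12*x^3 dx = 243;  ∫_0^3 -3*x^2 dx = -27;
  ∫_0^3 6*x dx = 27.
Sum: -1458/5 + 243 − 27 + 27 = -243/5.
So LHS = -243/5.
∫_0^3 v(x) φ(x) dx = ∫_0^3 (-4*x^4 + 9*x^3 + 9*x^2) dx. Term by term:
  ∫_0^3 -4*x^4 dx = -972/5;  ∫_0^3 9*x^3 dx = 729/4;  ∫_0^3 9*x^2 dx = 81.
Sum: -972/5 + 729/4 + 81 = 1377/20.
So RHS = -∫_0^3 v(x) φ(x) dx = -1377/20.
LHS − RHS = 81/4 ≠ 0, so the identity fails.
(For a valid weak derivative the identity must hold for EVERY test function, in particular this one. The failure shows v is NOT the weak derivative of u.)
Correct weak derivative would be u'(x) = 4*x.


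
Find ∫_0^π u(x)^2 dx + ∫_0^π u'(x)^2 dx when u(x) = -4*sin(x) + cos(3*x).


||u||_{H^1(0,π)}^2 = 21*π

u'(x) = -3*sin(3*x) - 4*cos(x).
Expand u² and (u')² and integrate term by term on (0, π), using: for integers n ≥ 1, ∫_0^π sin²(nx) dx = ∫_0^π cos²(nx) dx = π/2; for n ≠ n', ∫_0^π sin(nx)sin(n'x) dx = ∫_0^π cos(nx)cos(n'x) dx = 0; and by product-to-sum, ∫_0^π sin(nx)cos(n'x) dx = ½∫_0^π [sin((n+n')x) + sin((n−n')x)] dx, which is 0 when n+n' is even and 2n/(n²−n'²) when n+n' is odd (it need not vanish on (0, π)).
  u² squared terms: (-4)²·∫sin(x)² dx = 16·π/2 = 8*π;  (1)²·∫cos(3x)² dx = 1·π/2 = π/2.
  u² cross terms: 2·(-4)·(1)·∫sin(x)·cos(3x) dx = -8·(0) = 0.
  So ∫_0^π u² dx = 8*π + π/2 + 0 = 17*π/2.
  (u')² squared terms: (-4)²·∫cos(x)² dx = 16·π/2 = 8*π;  (-3)²·∫sin(3x)² dx = 9·π/2 = 9*π/2.
  (u')² cross terms: 2·(-4)·(-3)·∫cos(x)·sin(3x) dx = 24·(0) = 0.
  So ∫_0^π (u')² dx = 8*π + 9*π/2 + 0 = 25*π/2.
||u||_{H^1}^2 = (17*π/2) + (25*π/2) = 21*π.


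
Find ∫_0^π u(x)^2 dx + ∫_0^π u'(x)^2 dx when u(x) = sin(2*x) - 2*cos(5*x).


||u||_{H^1(0,π)}^2 = 416/21 + 109*π/2

u'(x) = 10*sin(5*x) + 2*cos(2*x).
Expand u² and (u')² and integrate term by term on (0, π), using: for integers n ≥ 1, ∫_0^π sin²(nx) dx = ∫_0^π cos²(nx) dx = π/2; for n ≠ n', ∫_0^π sin(nx)sin(n'x) dx = ∫_0^π cos(nx)cos(n'x) dx = 0; and by product-to-sum, ∫_0^π sin(nx)cos(n'x) dx = ½∫_0^π [sin((n+n')x) + sin((n−n')x)] dx, which is 0 when n+n' is even and 2n/(n²−n'²) when n+n' is odd (it need not vanish on (0, π)).
  u² squared terms: (-2)²·∫cos(5x)² dx = 4·π/2 = 2*π;  (1)²·∫sin(2x)² dx = 1·π/2 = π/2.
  u² cross terms: 2·(-2)·(1)·∫cos(5x)·sin(2x) dx = -4·(-4/21) = 16/21.
  So ∫_0^π u² dx = 2*π + π/2 + 16/21 = 16/21 + 5*π/2.
  (u')² squared terms: (2)²·∫cos(2x)² dx = 4·π/2 = 2*π;  (10)²·∫sin(5x)² dx = 100·π/2 = 50*π.
  (u')² cross terms: 2·(2)·(10)·∫cos(2x)·sin(5x) dx = 40·(10/21) = 400/21.
  So ∫_0^π (u')² dx = 2*π + 50*π + 400/21 = 400/21 + 52*π.
||u||_{H^1}^2 = (16/21 + 5*π/2) + (400/21 + 52*π) = 416/21 + 109*π/2.


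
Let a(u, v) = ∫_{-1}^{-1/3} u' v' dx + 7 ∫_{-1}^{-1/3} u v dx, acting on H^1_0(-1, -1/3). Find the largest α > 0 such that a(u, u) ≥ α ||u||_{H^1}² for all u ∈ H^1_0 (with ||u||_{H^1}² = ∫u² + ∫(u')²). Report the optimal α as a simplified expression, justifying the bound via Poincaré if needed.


α = 1

Coercivity of a(·,·) on H^1_0(-1, -1/3) means a(u, u) ≥ α ||u||_{H^1}² for every u ∈ H^1_0.
The interval has length L = 2/3, and Poincaré/coercivity depend only on L. Here a(u, u) = ∫(u')² + (7)·∫u².
Here c = 7 ≥ 1, so a(u,u) = ∫(u')² + c∫u² ≥ ∫(u')² + ∫u² = ||u||_{H^1}², i.e. α = 1 works. No larger α is possible: a(u,u) ≥ α||u||_{H^1}² means (1−α)∫(u')² ≥ (α−c)∫u², and for the modes u_n = sin(nπ(x−x₀)/L) (x₀ the left endpoint) one has ∫u_n²/∫(u_n')² = (L/(nπ))² → 0, so a(u_n,u_n)/||u_n||_{H^1}² → 1. Hence the optimal constant is α = 1.
Therefore α = 1.


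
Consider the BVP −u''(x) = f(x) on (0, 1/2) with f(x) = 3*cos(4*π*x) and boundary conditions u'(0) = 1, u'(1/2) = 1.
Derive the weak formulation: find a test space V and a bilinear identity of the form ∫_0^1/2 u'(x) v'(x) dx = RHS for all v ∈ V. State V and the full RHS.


V = H^1(0, 1/2) (v unrestricted at boundary; u is determined up to an additive constant); weak form: ∫_0^1/2 u'v' dx = ∫_0^1/2 (3*cos(4*π*x)) v dx + v(1/2) − v(0) for all v ∈ V.

Multiply both sides by a test function v and integrate from 0 to 1/2:
  ∫_0^1/2 −u''(x) v(x) dx = ∫_0^1/2 f(x) v(x) dx.
Integrate the LHS by parts once:
  ∫_0^1/2 −u'' v dx = −[u'(x) v(x)]_0^1/2 + ∫_0^1/2 u'(x) v'(x) dx.
Thus ∫_0^1/2 u'(x) v'(x) dx = ∫_0^1/2 f(x) v(x) dx + [u'(x) v(x)]_0^1/2.
Choose V so that boundary terms are either known or forced to vanish.
u has inhomogeneous Neumann u'(0) = 1, u'(1/2) = 1. [u' v]_0^1/2 = (1)·v(1/2) − (1)·v(0) = v(1/2) − v(0). Take V = H^1(0, 1/2); boundary term becomes part of RHS.
Weak formulation: find u (satisfying any essential BC) such that ∫_0^1/2 u'(x) v'(x) dx = ∫_0^1/2 f v dx + v(1/2) − v(0) for all v ∈ V (Neumann data are natural BCs: they enter the RHS as boundary terms).
Substituting f(x) = 3*cos(4*π*x), the right-hand side is ∫_0^1/2 (3*cos(4*π*x)) v dx + v(1/2) − v(0).
Compatibility check (pure Neumann): taking v ≡ 1 ∈ V gives 0 = ∫_0^1/2 f dx + (1) − (1), i.e. ∫_0^1/2 f dx must equal u'(0) − u'(1/2) = 0. Indeed ∫_0^1/2 (3*cos(4*π*x)) dx = 0, so the data are compatible. The solution is then unique only up to an additive constant (fix it e.g. by requiring ∫_0^1/2 u dx = 0).


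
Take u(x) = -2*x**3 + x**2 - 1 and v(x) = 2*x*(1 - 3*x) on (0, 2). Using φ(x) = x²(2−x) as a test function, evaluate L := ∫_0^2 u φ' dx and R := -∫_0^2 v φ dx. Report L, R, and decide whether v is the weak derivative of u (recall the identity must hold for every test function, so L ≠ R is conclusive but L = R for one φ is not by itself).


LHS = 48/5, RHS = 48/5. Yes, v = u' weakly.

u(x) = -2*x**3 + x**2 - 1, classical derivative u'(x) = -6*x**2 + 2*x.
φ(x) = x²(2−x), so φ'(x) = x*(4 - 3*x).
Note φ(0) = φ(2) = 0, so the boundary term u·φ vanishes.
LHS = ∫_0^2 u(x) φ'(x) dx = ∫_0^2 (6*x^5 - 11*x^4 + 4*x^3 + 3*x^2 - 4*x) dx. Term by term:
  ∫_0^2 6*x^5 dx = 64;  ∫_0^2 -11*x^4 dx = -352/5;  ∫_0^2 4*x^3 dx = 16;
  ∫_0^2 3*x^2 dx = 8;  ∫_0^2 -4*x dx = -8.
Sum: 64 − 352/5 + 16 + 8 − 8 = 48/5.
So LHS = 48/5.
∫_0^2 v(x) φ(x) dx = ∫_0^2 (6*x^5 - 14*x^4 + 4*x^3) dx. Term by term:
  ∫_0^2 6*x^5 dx = 64;  ∫_0^2 -14*x^4 dx = -448/5;  ∫_0^2 4*x^3 dx = 16.
Sum: 64 − 448/5 + 16 = -48/5.
So RHS = -∫_0^2 v(x) φ(x) dx = 48/5.
LHS = RHS, so the identity holds for this test φ.
Moreover u is smooth here and v(x) = u'(x) = -6*x**2 + 2*x pointwise, so the identity holds for every test function. Hence v is the weak derivative of u.


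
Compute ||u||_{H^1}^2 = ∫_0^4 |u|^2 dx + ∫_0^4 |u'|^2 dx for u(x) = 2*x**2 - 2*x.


||u||_{H^1}^2 = 9328/15

The H^1 norm (squared) on an interval (0, L) is
  ||u||_{H^1}^2 = ∫_0^L u(x)^2 dx + ∫_0^L u'(x)^2 dx.
Compute u'(x) = 4*x - 2.
Then u(x)^2 = 4*x**4 - 8*x**3 + 4*x**2 and u'(x)^2 = 16*x**2 - 16*x + 4.
Integrate each monomial from 0 to 4 using ∫_0^4 c·x^n dx = c·4^(n+1)/(n+1):
  ∫_0^4 u(x)^2 dx = ∫_0^4 (4*x^4 - 8*x^3 + 4*x^2) dx. Term by term:
    ∫_0^4 4*x^4 dx = 4096/5;  ∫_0^4 -8*x^3 dx = -512;  ∫_0^4 4*x^2 dx = 256/3.
  Sum: 4096/5 − 512 + 256/3 = 5888/15.
  ∫_0^4 u'(x)^2 dx = ∫_0^4 (16*x^2 - 16*x + 4) dx. Term by term:
    ∫_0^4 16*x^2 dx = 1024/3;  ∫_0^4 -16*x dx = -128;  ∫_0^4 4 dx = 16.
  Sum: 1024/3 − 128 + 16 = 688/3.
Adding: ||u||_{H^1}^2 = 5888/15 + 688/3 = 9328/15.


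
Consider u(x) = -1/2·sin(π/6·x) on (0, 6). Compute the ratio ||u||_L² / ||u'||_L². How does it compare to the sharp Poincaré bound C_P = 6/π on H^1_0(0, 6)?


||u||_L² / ||u'||_L² = 6/π = C_P.

u(x) = -1/2·sin(π/6·x), so u'(x) = -π*cos(π*x/6)/12.
Writing u(x) = A·sin(kπx/L) with A = -1/2 and k = 1, use ∫_0^L sin²(kπx/L) dx = L/2 and ∫_0^L cos²(kπx/L) dx = L/2.
u² = 1/4·sin²(π/6·x) and (u')² = π^2/144·cos²(π/6·x), and each of sin², cos² integrates to L/2 = 3 over (0, 6).
∫_0^6 u² dx = 3/4, so ||u||_L² = sqrt(3)/2.
∫_0^6 (u')² dx = π^2/48, so ||u'||_L² = sqrt(3)*π/12.
Ratio ||u||_L² / ||u'||_L² = 6/π.
Sharp Poincaré constant on H^1_0(0, 6) is C_P = L/π = 6/π, achieved by sin(π/6·x).
This is the k = 1 eigenfunction (up to amplitude), so the ratio equals the sharp Poincaré constant exactly.


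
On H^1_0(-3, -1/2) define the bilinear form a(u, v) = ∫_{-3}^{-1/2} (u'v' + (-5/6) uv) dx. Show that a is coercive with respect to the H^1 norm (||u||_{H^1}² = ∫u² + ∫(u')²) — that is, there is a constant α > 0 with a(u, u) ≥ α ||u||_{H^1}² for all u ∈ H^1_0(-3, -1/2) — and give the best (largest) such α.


α = (-125 + 24*π^2)/(6*(25 + 4*π^2))

Coercivity of a(·,·) on H^1_0(-3, -1/2) means a(u, u) ≥ α ||u||_{H^1}² for every u ∈ H^1_0.
The interval has length L = 5/2, and Poincaré/coercivity depend only on L. Here a(u, u) = ∫(u')² + (-5/6)·∫u².
Here c = -5/6 < 0 with |c| < (π/L)² = 4*π^2/25, so coercivity still holds. The condition a(u,u) ≥ α||u||_{H^1}² reads (1−α)∫(u')² ≥ (α−c)∫u². Any admissible α is ≤ 1 (rapidly oscillating u have ∫u²/∫(u')² → 0), and α = 1 would force 0 ≥ (1−c)∫u², impossible since c < 1; so 1−α > 0. By the sharp Poincaré inequality on H^1_0 of an interval of length L, ∫(u')² ≥ (π/L)²∫u² with equality for the first sine mode sin(π(x−x₀)/L) (x₀ the left endpoint), so the inequality holds for all u iff (1−α)(π/L)² ≥ α − c, i.e. α ≤ ((π/L)² + c)/((π/L)² + 1) = (1 + c(L/π)²)/(1 + (L/π)²). (Direct route, valid since c ≤ 0: Poincaré gives c∫u² ≥ c(L/π)²∫(u')², so a(u,u) ≥ (1 + c(L/π)²)∫(u')², while ||u||_{H^1}² ≤ (1 + (L/π)²)∫(u')²; dividing yields the same α.) With (π/L)² = 4*π^2/25 and c = -5/6, the largest admissible constant is α = ((π/L)² + c)/((π/L)² + 1).
Simplifying, α = (-125 + 24*π^2)/(6*(25 + 4*π^2)).


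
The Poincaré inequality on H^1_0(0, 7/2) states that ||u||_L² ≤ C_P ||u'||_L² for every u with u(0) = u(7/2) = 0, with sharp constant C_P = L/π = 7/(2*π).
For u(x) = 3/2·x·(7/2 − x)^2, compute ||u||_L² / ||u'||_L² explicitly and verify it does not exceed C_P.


||u||_L² / ||u'||_L² = sqrt(14)/4 < C_P = 7/(2*π).

u(x) = 3/2·x·(7/2 − x)^2, so u'(x) = 9*x^2/2 - 21*x + 147/8.
u(x) = 3/2·x·(7/2 − x)^2 vanishes at x = 0 and x = 7/2, so u ∈ H^1_0(0, 7/2). Differentiate via the product rule and integrate the resulting polynomials term by term.
  ∫_0^7/2 u² dx = ∫_0^7/2 (9*x^6/4 - 63*x^5/2 + 1323*x^4/8 - 3087*x^3/8 + 21609*x^2/64) dx. Term by term:
    ∫_0^7/2 9*x^6/4 dx = 1058841/512;  ∫_0^7/2 -63*x^5/2 dx = -2470629/256;  ∫_0^7/2 1323*x^4/8 dx = 22235661/1280;
    ∫_0^7/2 -3087*x^3/8 dx = -7411887/512;  ∫_0^7/2 21609*x^2/64 dx = 2470629/512.
  Sum: 1058841/512 − 2470629/256 + 22235661/1280 − 7411887/512 + 2470629/512 = 352947/2560.
  ∫_0^7/2 (u')² dx = ∫_0^7/2 (81*x^4/4 - 189*x^3 + 4851*x^2/8 - 3087*x/4 + 21609/64) dx. Term by term:
    ∫_0^7/2 81*x^4/4 dx = 1361367/640;  ∫_0^7/2 -189*x^3 dx = -453789/64;  ∫_0^7/2 4851*x^2/8 dx = 554631/64;
    ∫_0^7/2 -3087*x/4 dx = -151263/32;  ∫_0^7/2 21609/64 dx = 151263/128.
  Sum: 1361367/640 − 453789/64 + 554631/64 − 151263/32 + 151263/128 = 50421/320.
∫_0^7/2 u² dx = 352947/2560, so ||u||_L² = 343*sqrt(30)/160.
∫_0^7/2 (u')² dx = 50421/320, so ||u'||_L² = 49*sqrt(105)/40.
Ratio ||u||_L² / ||u'||_L² = sqrt(14)/4.
Sharp Poincaré constant on H^1_0(0, 7/2) is C_P = L/π = 7/(2*π), achieved by sin(2*π/7·x).
A polynomial bump cannot attain the sharp Poincaré constant (only the first sine eigenfunction does), so the ratio is strictly less than C_P, consistent with ||u||_L² ≤ C_P ||u'||_L².


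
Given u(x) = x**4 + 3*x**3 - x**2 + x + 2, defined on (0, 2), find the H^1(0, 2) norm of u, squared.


||u||_{H^1}^2 = 589006/315

The H^1 norm (squared) on an interval (0, L) is
  ||u||_{H^1}^2 = ∫_0^L u(x)^2 dx + ∫_0^L u'(x)^2 dx.
Compute u'(x) = 4*x**3 + 9*x**2 - 2*x + 1.
Then u(x)^2 = x**8 + 6*x**7 + 7*x**6 - 4*x**5 + 11*x**4 + 10*x**3 - 3*x**2 + 4*x + 4 and u'(x)^2 = 16*x**6 + 72*x**5 + 65*x**4 - 28*x**3 + 22*x**2 - 4*x + 1.
Integrate each monomial from 0 to 2 using ∫_0^2 c·x^n dx = c·2^(n+1)/(n+1):
  ∫_0^2 u(x)^2 dx = ∫_0^2 (x^8 + 6*x^7 + 7*x^6 - 4*x^5 + 11*x^4 + 10*x^3 - 3*x^2 + 4*x + 4) dx. Term by term:
    ∫_0^2 x^8 dx = 512/9;  ∫_0^2 6*x^7 dx = 192;  ∫_0^2 7*x^6 dx = 128;
    ∫_0^2 -4*x^5 dx = -128/3;  ∫_0^2 11*x^4 dx = 352/5;  ∫_0^2 10*x^3 dx = 40;
    ∫_0^2 -3*x^2 dx = -8;  ∫_0^2 4*x dx = 8;  ∫_0^2 4 dx = 8.
  Sum: 512/9 + 192 + 128 − 128/3 + 352/5 + 40 − 8 + 8 + 8 = 20368/45.
  ∫_0^2 u'(x)^2 dx = ∫_0^2 (16*x^6 + 72*x^5 + 65*x^4 - 28*x^3 + 22*x^2 - 4*x + 1) dx. Term by term:
    ∫_0^2 16*x^6 dx = 2048/7;  ∫_0^2 72*x^5 dx = 768;  ∫_0^2 65*x^4 dx = 416;
    ∫_0^2 -28*x^3 dx = -112;  ∫_0^2 22*x^2 dx = 176/3;  ∫_0^2 -4*x dx = -8;
    ∫_0^2 1 dx = 2.
  Sum: 2048/7 + 768 + 416 − 112 + 176/3 − 8 + 2 = 29762/21.
Adding: ||u||_{H^1}^2 = 20368/45 + 29762/21 = 589006/315.


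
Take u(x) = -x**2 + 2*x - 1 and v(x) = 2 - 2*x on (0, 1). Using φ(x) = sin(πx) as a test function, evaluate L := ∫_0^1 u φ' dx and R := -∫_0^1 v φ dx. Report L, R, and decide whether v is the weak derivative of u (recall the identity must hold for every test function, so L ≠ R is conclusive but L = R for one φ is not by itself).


LHS = -2/π, RHS = -2/π. Yes, v = u' weakly.

u(x) = -x**2 + 2*x - 1, classical derivative u'(x) = 2 - 2*x.
φ(x) = sin(πx), so φ'(x) = π*cos(π*x).
Note φ(0) = φ(1) = 0, so the boundary term u·φ vanishes.
LHS = ∫_0^1 u(x) φ'(x) dx = ∫_0^1 (-π*x^2*cos(π*x) + 2*π*x*cos(π*x) - π*cos(π*x)) dx. Term by term:
  ∫_0^1 -π*cos(π*x) dx = 0;  ∫_0^1 -π*x^2*cos(π*x) dx = 2/π;  ∫_0^1 2*π*x*cos(π*x) dx = -4/π.
Sum: 0 + 2/π − 4/π = -2/π.
So LHS = -2/π.
∫_0^1 v(x) φ(x) dx = ∫_0^1 (-2*x*sin(π*x) + 2*sin(π*x)) dx. Term by term:
  ∫_0^1 2*sin(π*x) dx = 4/π;  ∫_0^1 -2*x*sin(π*x) dx = -2/π.
Sum: 4/π − 2/π = 2/π.
So RHS = -∫_0^1 v(x) φ(x) dx = -2/π.
LHS = RHS, so the identity holds for this test φ.
Moreover u is smooth here and v(x) = u'(x) = 2 - 2*x pointwise, so the identity holds for every test function. Hence v is the weak derivative of u.


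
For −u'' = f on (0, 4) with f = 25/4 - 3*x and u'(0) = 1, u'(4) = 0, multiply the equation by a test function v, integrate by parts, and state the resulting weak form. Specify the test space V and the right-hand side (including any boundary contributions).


V = H^1(0, 4) (v unrestricted at boundary; u is determined up to an additive constant); weak form: ∫_0^4 u'v' dx = ∫_0^4 (25/4 - 3*x) v dx − v(0) for all v ∈ V.

Multiply both sides by a test function v and integrate from 0 to 4:
  ∫_0^4 −u''(x) v(x) dx = ∫_0^4 f(x) v(x) dx.
Integrate the LHS by parts once:
  ∫_0^4 −u'' v dx = −[u'(x) v(x)]_0^4 + ∫_0^4 u'(x) v'(x) dx.
Thus ∫_0^4 u'(x) v'(x) dx = ∫_0^4 f(x) v(x) dx + [u'(x) v(x)]_0^4.
Choose V so that boundary terms are either known or forced to vanish.
u has inhomogeneous Neumann u'(0) = 1, u'(4) = 0. [u' v]_0^4 = (0)·v(4) − (1)·v(0) = − v(0). Take V = H^1(0, 4); boundary term becomes part of RHS.
Weak formulation: find u (satisfying any essential BC) such that ∫_0^4 u'(x) v'(x) dx = ∫_0^4 f v dx − v(0) for all v ∈ V (Neumann data are natural BCs: they enter the RHS as boundary terms).
Substituting f(x) = 25/4 - 3*x, the right-hand side is ∫_0^4 (25/4 - 3*x) v dx − v(0).
Compatibility check (pure Neumann): taking v ≡ 1 ∈ V gives 0 = ∫_0^4 f dx + (0) − (1), i.e. ∫_0^4 f dx must equal u'(0) − u'(4) = 1. Indeed ∫_0^4 (25/4 - 3*x) dx = 1, so the data are compatible. The solution is then unique only up to an additive constant (fix it e.g. by requiring ∫_0^4 u dx = 0).


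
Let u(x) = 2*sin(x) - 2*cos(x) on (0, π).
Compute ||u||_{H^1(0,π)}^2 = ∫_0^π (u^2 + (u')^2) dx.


||u||_{H^1(0,π)}^2 = 8*π

u'(x) = 2*sin(x) + 2*cos(x).
Expand u² and (u')² and integrate term by term on (0, π), using: for integers n ≥ 1, ∫_0^π sin²(nx) dx = ∫_0^π cos²(nx) dx = π/2; for n ≠ n', ∫_0^π sin(nx)sin(n'x) dx = ∫_0^π cos(nx)cos(n'x) dx = 0; and by product-to-sum, ∫_0^π sin(nx)cos(n'x) dx = ½∫_0^π [sin((n+n')x) + sin((n−n')x)] dx, which is 0 when n+n' is even and 2n/(n²−n'²) when n+n' is odd (it need not vanish on (0, π)).
  u² squared terms: (-2)²·∫cos(x)² dx = 4·π/2 = 2*π;  (2)²·∫sin(x)² dx = 4·π/2 = 2*π.
  u² cross terms: 2·(-2)·(2)·∫cos(x)·sin(x) dx = -8·(0) = 0.
  So ∫_0^π u² dx = 2*π + 2*π + 0 = 4*π.
  (u')² squared terms: (2)²·∫cos(x)² dx = 4·π/2 = 2*π;  (2)²·∫sin(x)² dx = 4·π/2 = 2*π.
  (u')² cross terms: 2·(2)·(2)·∫cos(x)·sin(x) dx = 8·(0) = 0.
  So ∫_0^π (u')² dx = 2*π + 2*π + 0 = 4*π.
||u||_{H^1}^2 = (4*π) + (4*π) = 8*π.


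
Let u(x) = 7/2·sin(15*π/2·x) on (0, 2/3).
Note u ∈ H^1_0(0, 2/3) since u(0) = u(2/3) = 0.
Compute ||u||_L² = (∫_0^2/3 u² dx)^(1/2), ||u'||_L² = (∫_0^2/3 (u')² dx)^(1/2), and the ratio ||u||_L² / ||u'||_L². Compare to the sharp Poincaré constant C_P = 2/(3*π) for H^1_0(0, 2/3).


||u||_L² / ||u'||_L² = 2/(15*π) < C_P = 2/(3*π).

u(x) = 7/2·sin(15*π/2·x), so u'(x) = 105*π*cos(15*π*x/2)/4.
Writing u(x) = A·sin(kπx/L) with A = 7/2 and k = 5, use ∫_0^L sin²(kπx/L) dx = L/2 and ∫_0^L cos²(kπx/L) dx = L/2.
u² = 49/4·sin²(15*π/2·x) and (u')² = 11025*π^2/16·cos²(15*π/2·x), and each of sin², cos² integrates to L/2 = 1/3 over (0, 2/3).
∫_0^2/3 u² dx = 49/12, so ||u||_L² = 7*sqrt(3)/6.
∫_0^2/3 (u')² dx = 3675*π^2/16, so ||u'||_L² = 35*sqrt(3)*π/4.
Ratio ||u||_L² / ||u'||_L² = 2/(15*π).
Sharp Poincaré constant on H^1_0(0, 2/3) is C_P = L/π = 2/(3*π), achieved by sin(3*π/2·x).
This is the k = 5 harmonic; the ratio L/(kπ) is strictly less than C_P = L/π, consistent with the sharp inequality ||u||_L² ≤ C_P ||u'||_L².


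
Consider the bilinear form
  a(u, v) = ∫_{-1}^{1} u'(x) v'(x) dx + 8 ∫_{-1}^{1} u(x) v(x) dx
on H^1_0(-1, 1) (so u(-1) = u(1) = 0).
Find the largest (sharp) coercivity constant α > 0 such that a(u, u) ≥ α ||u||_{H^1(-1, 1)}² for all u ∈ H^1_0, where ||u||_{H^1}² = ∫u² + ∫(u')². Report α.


α = 1

Coercivity of a(·,·) on H^1_0(-1, 1) means a(u, u) ≥ α ||u||_{H^1}² for every u ∈ H^1_0.
The interval has length L = 2, and Poincaré/coercivity depend only on L. Here a(u, u) = ∫(u')² + (8)·∫u².
Here c = 8 ≥ 1, so a(u,u) = ∫(u')² + c∫u² ≥ ∫(u')² + ∫u² = ||u||_{H^1}², i.e. α = 1 works. No larger α is possible: a(u,u) ≥ α||u||_{H^1}² means (1−α)∫(u')² ≥ (α−c)∫u², and for the modes u_n = sin(nπ(x−x₀)/L) (x₀ the left endpoint) one has ∫u_n²/∫(u_n')² = (L/(nπ))² → 0, so a(u_n,u_n)/||u_n||_{H^1}² → 1. Hence the optimal constant is α = 1.
Therefore α = 1.
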